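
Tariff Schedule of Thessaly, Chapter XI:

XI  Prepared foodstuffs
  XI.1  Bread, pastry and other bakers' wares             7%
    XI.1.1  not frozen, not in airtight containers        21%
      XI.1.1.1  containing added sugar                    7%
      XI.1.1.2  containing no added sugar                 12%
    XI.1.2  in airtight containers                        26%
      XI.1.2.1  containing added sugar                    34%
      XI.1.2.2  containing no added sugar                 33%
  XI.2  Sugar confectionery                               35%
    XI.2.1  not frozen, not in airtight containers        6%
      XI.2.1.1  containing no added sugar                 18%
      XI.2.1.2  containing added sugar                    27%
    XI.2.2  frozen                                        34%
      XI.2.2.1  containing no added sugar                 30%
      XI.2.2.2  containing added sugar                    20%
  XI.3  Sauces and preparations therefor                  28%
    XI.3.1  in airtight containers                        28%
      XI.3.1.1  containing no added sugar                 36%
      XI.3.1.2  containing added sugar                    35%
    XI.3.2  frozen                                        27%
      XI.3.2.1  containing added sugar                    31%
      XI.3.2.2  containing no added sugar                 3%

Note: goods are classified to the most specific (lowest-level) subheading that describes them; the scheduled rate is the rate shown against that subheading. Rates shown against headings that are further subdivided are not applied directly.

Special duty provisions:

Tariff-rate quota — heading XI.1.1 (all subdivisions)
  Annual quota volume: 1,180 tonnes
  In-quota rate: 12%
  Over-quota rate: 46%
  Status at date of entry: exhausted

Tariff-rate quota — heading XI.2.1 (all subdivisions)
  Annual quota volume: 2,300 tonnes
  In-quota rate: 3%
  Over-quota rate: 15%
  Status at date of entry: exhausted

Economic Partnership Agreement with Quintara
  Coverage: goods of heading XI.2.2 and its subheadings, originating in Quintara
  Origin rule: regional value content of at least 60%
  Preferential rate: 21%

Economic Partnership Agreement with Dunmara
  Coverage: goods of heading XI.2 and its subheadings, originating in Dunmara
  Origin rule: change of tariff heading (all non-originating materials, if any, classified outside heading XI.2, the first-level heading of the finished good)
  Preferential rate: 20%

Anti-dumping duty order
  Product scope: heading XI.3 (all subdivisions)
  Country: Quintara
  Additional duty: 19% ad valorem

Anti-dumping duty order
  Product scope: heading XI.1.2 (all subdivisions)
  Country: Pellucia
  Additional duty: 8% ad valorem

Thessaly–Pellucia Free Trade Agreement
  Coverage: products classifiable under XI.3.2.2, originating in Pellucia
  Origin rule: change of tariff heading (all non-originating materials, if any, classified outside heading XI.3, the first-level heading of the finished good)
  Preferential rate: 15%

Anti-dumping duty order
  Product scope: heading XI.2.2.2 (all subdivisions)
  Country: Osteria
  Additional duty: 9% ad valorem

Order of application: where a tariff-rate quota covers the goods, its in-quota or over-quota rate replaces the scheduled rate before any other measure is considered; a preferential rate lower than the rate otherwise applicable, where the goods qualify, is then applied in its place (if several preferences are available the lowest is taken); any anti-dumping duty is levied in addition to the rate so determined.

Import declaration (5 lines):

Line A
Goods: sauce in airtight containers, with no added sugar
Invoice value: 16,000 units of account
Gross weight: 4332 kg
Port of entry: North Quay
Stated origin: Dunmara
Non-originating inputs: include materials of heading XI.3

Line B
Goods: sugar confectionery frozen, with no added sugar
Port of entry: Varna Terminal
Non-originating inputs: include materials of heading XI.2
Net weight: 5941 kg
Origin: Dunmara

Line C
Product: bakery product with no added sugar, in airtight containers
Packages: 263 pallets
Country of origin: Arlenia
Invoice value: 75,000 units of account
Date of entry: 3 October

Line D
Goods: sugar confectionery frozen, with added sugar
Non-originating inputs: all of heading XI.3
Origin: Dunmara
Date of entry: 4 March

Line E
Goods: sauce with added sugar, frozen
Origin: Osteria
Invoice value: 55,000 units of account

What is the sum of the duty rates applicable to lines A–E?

150%

Line A: sauce → XI.3; in airtight containers → XI.3.1; with no added sugar → XI.3.1.1. Scheduled 36%. Dunmara agreement on XI.2: XI.3.1.1 not covered. → 36%.
Line B: sugar confectionery → XI.2; frozen → XI.2.2; with no added sugar → XI.2.2.1. Scheduled 30%. Dunmara agreement on XI.2: CTH not met. → 30%.
Line C: bakery product → XI.1; in airtight containers → XI.1.2; with no added sugar → XI.1.2.2. Scheduled 33%. No special measure applies. → 33%.
Line D: sugar confectionery → XI.2; frozen → XI.2.2; with added sugar → XI.2.2.2. Scheduled 20%. Dunmara agreement on XI.2: CTH met → 20% available; preference 20% not lower than 20% → no reduction. → 20%.
Line E: sauce → XI.3; frozen → XI.3.2; with added sugar → XI.3.2.1. Scheduled 31%. No special measure applies. → 31%.
Sum: 36% + 30% + 33% + 20% + 31% = 150%.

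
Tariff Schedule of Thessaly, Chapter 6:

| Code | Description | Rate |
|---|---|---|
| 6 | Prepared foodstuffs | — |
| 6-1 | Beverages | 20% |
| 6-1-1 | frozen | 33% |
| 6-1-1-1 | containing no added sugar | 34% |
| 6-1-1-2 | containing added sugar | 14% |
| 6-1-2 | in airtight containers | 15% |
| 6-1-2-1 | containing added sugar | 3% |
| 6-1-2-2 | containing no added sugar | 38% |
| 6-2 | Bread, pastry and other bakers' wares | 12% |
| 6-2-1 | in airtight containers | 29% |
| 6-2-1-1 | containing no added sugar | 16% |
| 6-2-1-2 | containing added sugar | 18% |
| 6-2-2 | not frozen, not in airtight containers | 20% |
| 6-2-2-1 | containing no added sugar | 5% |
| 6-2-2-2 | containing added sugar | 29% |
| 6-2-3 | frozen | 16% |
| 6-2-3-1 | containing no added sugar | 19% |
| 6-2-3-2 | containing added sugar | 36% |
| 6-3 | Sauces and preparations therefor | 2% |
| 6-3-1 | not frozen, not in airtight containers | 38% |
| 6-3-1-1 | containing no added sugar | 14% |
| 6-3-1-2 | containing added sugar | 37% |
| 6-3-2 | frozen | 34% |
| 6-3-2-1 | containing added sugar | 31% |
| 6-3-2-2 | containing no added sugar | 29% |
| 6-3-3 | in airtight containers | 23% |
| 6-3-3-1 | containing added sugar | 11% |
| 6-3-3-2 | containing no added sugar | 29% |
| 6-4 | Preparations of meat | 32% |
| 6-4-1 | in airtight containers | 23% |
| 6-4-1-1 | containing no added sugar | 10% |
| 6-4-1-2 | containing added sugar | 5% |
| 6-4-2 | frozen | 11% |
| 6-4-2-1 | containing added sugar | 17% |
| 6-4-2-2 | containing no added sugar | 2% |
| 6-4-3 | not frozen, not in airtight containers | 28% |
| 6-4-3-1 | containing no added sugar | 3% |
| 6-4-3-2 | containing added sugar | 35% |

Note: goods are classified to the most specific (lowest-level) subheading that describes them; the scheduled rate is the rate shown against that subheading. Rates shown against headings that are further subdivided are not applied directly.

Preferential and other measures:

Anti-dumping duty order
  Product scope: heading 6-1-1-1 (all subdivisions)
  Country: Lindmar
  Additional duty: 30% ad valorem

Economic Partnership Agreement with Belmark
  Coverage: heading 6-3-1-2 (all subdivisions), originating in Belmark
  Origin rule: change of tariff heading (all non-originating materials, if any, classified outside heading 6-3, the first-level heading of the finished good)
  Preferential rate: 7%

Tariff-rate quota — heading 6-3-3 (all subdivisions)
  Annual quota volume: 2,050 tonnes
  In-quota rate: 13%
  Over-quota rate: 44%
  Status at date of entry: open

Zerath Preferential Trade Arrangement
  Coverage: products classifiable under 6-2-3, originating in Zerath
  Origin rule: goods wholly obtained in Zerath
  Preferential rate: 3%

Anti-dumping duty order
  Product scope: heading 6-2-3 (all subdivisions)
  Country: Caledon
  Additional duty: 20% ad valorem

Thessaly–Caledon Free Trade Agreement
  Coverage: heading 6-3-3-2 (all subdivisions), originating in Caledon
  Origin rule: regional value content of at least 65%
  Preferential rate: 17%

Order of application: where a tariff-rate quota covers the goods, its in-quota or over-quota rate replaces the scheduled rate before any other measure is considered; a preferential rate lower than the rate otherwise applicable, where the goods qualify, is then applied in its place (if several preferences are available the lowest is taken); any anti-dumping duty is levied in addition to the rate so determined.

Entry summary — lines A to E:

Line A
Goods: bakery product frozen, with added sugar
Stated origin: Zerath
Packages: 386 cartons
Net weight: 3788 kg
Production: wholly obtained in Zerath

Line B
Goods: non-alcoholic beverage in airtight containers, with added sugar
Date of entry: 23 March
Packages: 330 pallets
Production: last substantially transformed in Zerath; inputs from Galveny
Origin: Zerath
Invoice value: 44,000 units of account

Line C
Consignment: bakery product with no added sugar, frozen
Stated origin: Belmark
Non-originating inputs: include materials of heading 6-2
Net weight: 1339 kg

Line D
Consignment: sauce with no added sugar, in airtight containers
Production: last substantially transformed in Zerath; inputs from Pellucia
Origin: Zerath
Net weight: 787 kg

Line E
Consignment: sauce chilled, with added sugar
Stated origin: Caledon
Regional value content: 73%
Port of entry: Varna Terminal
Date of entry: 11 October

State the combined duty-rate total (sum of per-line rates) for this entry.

Line A: bakery product → 6-2; frozen → 6-2-3; with added sugar → 6-2-3-2. Scheduled 36%. Zerath agreement on 6-2-3: wholly obtained → 3% available; preferential 3%. → 3%.
Line B: non-alcoholic beverage → 6-1; in airtight containers → 6-1-2; with added sugar → 6-1-2-1. Scheduled 3%. Zerath agreement on 6-2-3: 6-1-2-1 not covered. → 3%.
Line C: bakery product → 6-2; frozen → 6-2-3; with no added sugar → 6-2-3-1. Scheduled 19%. Belmark agreement on 6-3-1-2: 6-2-3-1 not covered. → 19%.
Line D: sauce → 6-3; in airtight containers → 6-3-3; with no added sugar → 6-3-3-2. Scheduled 29%. quota on 6-3-3 open → in-quota 13%; Zerath agreement on 6-2-3: 6-3-3-2 not covered. → 13%.
Line E: sauce → 6-3; chilled → 6-3-1; with added sugar → 6-3-1-2. Scheduled 37%. Caledon agreement on 6-3-3-2: 6-3-1-2 not covered. → 37%.
Sum: 3% + 3% + 19% + 13% + 37% = 75%.

75%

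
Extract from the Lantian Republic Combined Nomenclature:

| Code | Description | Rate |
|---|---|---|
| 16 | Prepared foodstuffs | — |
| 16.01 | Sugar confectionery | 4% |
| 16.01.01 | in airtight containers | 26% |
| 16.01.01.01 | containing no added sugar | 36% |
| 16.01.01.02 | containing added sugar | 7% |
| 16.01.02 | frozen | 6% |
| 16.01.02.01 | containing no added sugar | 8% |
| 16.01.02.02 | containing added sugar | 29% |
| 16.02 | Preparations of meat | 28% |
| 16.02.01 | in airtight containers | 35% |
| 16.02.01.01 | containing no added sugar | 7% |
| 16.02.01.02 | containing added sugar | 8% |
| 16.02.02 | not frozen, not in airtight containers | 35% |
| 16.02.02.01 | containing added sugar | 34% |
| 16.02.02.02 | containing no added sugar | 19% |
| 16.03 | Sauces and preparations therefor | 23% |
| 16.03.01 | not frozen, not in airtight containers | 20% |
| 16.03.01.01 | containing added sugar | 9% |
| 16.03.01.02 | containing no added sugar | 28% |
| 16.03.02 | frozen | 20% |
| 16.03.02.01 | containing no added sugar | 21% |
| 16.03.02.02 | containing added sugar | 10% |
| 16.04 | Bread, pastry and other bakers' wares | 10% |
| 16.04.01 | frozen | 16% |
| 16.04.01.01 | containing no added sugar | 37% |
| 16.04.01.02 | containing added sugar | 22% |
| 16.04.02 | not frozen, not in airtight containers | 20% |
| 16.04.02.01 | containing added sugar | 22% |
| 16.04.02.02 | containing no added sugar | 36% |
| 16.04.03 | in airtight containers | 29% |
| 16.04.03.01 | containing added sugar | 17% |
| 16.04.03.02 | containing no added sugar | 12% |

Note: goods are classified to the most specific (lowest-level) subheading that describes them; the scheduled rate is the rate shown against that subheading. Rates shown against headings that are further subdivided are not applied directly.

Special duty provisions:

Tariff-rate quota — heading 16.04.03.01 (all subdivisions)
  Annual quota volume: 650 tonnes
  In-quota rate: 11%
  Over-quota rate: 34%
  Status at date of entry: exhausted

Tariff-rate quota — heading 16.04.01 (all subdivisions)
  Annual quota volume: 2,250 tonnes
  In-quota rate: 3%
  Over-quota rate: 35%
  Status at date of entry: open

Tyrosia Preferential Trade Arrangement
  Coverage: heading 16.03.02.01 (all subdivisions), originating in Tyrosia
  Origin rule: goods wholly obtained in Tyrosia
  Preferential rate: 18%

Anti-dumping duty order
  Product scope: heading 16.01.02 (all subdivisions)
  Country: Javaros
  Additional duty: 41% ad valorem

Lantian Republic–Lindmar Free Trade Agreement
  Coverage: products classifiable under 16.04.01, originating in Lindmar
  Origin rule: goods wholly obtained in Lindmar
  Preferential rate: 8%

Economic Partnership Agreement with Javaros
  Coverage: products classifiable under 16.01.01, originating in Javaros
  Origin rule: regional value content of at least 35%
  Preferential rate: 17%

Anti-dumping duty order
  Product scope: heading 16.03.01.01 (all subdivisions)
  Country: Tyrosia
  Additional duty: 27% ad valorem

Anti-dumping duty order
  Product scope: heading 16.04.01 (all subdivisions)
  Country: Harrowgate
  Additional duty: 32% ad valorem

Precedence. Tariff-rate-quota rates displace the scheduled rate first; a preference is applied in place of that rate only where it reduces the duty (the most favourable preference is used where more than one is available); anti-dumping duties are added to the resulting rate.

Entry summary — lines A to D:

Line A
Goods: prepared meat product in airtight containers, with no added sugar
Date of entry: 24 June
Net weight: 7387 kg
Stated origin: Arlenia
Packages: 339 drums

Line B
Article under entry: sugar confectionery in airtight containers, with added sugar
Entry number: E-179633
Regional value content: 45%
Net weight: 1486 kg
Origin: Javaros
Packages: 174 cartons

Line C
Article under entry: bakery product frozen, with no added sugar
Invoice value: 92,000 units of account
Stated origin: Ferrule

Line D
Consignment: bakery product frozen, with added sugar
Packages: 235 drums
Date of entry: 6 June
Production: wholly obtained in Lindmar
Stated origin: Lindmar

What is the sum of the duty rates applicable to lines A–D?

20%

Line A: prepared meat product → 16.02; in airtight containers → 16.02.01; with no added sugar → 16.02.01.01. Scheduled 7%. No special measure applies. → 7%.
Line B: sugar confectionery → 16.01; in airtight containers → 16.01.01; with added sugar → 16.01.01.02. Scheduled 7%. Javaros agreement on 16.01.01: RVC ≥ 35% → 17% available; preference 17% not lower than 7% → no reduction. → 7%.
Line C: bakery product → 16.04; frozen → 16.04.01; with no added sugar → 16.04.01.01. Scheduled 37%. quota on 16.04.01 open → in-quota 3%. → 3%.
Line D: bakery product → 16.04; frozen → 16.04.01; with added sugar → 16.04.01.02. Scheduled 22%. quota on 16.04.01 open → in-quota 3%; Lindmar agreement on 16.04.01: wholly obtained → 8% available; preference 8% not lower than 3% → no reduction. → 3%.
Sum: 7% + 7% + 3% + 3% = 20%.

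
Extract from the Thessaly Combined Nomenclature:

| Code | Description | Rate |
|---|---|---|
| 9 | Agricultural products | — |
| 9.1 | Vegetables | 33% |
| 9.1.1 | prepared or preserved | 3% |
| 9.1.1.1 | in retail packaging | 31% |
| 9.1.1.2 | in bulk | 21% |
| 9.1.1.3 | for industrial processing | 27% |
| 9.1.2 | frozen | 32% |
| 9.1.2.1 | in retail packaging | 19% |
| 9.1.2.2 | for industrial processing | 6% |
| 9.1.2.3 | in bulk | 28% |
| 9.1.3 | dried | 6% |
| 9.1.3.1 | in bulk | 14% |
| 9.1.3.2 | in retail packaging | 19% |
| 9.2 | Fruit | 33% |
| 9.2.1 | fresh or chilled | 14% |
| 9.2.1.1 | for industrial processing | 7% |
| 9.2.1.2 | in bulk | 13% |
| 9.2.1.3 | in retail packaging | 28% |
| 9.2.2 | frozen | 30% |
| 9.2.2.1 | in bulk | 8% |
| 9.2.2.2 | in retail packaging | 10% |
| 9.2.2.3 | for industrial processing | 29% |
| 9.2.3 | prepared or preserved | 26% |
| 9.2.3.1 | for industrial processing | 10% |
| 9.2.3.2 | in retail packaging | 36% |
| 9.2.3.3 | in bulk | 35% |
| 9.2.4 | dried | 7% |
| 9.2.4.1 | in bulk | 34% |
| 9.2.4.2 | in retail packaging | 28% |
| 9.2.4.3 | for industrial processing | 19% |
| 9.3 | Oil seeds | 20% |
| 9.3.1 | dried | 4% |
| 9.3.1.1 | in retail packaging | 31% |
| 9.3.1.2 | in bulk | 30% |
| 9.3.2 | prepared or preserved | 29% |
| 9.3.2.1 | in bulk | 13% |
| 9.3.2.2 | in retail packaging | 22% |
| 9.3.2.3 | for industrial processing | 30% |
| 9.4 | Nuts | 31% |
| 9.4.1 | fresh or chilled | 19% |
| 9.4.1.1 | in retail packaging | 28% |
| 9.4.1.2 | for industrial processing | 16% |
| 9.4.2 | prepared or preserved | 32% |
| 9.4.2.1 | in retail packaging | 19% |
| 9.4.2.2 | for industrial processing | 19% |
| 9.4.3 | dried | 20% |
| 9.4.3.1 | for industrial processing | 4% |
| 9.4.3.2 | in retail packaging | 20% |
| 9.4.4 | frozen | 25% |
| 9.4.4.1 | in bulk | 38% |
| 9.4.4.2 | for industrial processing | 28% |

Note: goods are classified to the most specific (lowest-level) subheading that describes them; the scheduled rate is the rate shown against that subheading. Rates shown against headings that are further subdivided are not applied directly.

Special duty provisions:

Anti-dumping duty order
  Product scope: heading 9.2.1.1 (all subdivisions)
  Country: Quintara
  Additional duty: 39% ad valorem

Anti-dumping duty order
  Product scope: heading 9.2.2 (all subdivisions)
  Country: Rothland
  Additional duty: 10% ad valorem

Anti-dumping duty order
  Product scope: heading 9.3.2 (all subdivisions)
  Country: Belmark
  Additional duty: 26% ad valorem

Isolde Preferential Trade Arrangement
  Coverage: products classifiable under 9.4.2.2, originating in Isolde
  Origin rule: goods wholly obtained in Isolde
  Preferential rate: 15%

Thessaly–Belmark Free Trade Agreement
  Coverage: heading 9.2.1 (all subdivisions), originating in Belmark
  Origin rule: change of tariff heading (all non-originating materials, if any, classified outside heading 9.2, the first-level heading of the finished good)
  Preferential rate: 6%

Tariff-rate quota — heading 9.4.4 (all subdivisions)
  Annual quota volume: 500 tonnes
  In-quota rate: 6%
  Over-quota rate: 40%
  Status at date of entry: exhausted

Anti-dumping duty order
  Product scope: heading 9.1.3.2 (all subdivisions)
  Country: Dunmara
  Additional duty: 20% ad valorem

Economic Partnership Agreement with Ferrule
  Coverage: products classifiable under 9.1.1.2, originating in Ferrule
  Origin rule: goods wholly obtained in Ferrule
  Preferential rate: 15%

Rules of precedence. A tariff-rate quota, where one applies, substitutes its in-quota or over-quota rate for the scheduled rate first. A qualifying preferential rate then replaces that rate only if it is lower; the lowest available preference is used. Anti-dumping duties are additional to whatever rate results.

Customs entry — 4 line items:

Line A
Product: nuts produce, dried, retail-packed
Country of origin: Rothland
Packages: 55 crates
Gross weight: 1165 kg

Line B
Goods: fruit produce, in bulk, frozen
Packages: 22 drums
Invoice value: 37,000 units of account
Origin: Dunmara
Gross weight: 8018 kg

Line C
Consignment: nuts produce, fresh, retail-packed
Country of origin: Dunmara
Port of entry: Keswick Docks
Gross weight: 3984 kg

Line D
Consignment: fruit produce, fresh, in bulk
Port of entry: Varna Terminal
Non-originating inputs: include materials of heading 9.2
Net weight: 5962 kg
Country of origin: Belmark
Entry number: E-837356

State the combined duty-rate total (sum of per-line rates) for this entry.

Line A: nuts → 9.4; dried → 9.4.3; retail-packed → 9.4.3.2. Scheduled 20%. No special measure applies. → 20%.
Line B: fruit → 9.2; frozen → 9.2.2; in bulk → 9.2.2.1. Scheduled 8%. No special measure applies. → 8%.
Line C: nuts → 9.4; fresh → 9.4.1; retail-packed → 9.4.1.1. Scheduled 28%. No special measure applies. → 28%.
Line D: fruit → 9.2; fresh → 9.2.1; in bulk → 9.2.1.2. Scheduled 13%. Belmark agreement on 9.2.1: CTH not met. → 13%.
Sum: 20% + 8% + 28% + 13% = 69%.

69%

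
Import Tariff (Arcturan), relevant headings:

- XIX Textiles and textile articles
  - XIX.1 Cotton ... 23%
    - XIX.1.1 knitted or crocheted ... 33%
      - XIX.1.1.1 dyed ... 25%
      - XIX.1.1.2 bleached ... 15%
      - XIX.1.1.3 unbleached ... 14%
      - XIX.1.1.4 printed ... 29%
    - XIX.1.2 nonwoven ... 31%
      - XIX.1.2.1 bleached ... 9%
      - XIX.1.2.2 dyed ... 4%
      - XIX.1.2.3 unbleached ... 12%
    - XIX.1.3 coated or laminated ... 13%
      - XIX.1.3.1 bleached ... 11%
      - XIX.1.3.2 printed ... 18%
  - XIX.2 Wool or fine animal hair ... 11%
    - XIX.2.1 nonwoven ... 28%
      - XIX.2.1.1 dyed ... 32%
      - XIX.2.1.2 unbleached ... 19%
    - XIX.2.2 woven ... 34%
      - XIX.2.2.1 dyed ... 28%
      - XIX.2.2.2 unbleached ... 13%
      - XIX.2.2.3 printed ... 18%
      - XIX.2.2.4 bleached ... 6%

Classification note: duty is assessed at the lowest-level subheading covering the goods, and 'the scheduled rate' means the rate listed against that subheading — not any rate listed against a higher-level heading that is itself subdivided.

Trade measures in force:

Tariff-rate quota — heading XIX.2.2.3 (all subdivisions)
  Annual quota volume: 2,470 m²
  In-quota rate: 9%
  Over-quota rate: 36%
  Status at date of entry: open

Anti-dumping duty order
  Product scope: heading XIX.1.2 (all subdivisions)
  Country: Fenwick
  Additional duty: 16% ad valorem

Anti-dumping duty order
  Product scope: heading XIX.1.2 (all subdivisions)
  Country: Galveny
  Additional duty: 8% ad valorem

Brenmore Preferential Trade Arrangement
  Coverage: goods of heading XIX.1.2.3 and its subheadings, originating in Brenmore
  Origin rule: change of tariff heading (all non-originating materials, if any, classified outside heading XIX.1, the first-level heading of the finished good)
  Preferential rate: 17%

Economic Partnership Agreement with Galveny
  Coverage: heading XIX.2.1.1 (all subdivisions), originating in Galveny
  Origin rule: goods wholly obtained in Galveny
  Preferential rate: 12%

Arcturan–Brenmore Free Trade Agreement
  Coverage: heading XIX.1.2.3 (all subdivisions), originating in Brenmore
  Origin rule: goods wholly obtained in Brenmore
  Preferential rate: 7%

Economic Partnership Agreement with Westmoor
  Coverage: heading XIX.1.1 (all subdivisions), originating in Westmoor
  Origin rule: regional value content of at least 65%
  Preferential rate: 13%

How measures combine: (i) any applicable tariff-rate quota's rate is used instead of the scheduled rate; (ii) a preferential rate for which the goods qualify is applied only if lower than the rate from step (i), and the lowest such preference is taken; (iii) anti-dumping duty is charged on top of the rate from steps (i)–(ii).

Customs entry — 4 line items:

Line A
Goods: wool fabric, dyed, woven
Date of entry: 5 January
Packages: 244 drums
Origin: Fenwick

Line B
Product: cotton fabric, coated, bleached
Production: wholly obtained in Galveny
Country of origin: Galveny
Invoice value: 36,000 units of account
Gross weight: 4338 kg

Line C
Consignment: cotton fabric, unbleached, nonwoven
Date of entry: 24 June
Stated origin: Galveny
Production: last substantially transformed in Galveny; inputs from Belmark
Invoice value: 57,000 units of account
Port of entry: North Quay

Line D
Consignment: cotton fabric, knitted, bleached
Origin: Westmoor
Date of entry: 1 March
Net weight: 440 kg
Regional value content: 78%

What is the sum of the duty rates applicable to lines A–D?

72%

Line A: wool → XIX.2; woven → XIX.2.2; dyed → XIX.2.2.1. Scheduled 28%. No special measure applies. → 28%.
Line B: cotton → XIX.1; coated → XIX.1.3; bleached → XIX.1.3.1. Scheduled 11%. Galveny agreement on XIX.2.1.1: XIX.1.3.1 not covered. → 11%.
Line C: cotton → XIX.1; nonwoven → XIX.1.2; unbleached → XIX.1.2.3. Scheduled 12%. Galveny agreement on XIX.2.1.1: XIX.1.2.3 not covered; anti-dumping (Galveny, XIX.1.2): +8%; total 12% + 8% = 20%. → 20%.
Line D: cotton → XIX.1; knitted → XIX.1.1; bleached → XIX.1.1.2. Scheduled 15%. Westmoor agreement on XIX.1.1: RVC ≥ 65% → 13% available; preferential 13%. → 13%.
Sum: 28% + 11% + 20% + 13% = 72%.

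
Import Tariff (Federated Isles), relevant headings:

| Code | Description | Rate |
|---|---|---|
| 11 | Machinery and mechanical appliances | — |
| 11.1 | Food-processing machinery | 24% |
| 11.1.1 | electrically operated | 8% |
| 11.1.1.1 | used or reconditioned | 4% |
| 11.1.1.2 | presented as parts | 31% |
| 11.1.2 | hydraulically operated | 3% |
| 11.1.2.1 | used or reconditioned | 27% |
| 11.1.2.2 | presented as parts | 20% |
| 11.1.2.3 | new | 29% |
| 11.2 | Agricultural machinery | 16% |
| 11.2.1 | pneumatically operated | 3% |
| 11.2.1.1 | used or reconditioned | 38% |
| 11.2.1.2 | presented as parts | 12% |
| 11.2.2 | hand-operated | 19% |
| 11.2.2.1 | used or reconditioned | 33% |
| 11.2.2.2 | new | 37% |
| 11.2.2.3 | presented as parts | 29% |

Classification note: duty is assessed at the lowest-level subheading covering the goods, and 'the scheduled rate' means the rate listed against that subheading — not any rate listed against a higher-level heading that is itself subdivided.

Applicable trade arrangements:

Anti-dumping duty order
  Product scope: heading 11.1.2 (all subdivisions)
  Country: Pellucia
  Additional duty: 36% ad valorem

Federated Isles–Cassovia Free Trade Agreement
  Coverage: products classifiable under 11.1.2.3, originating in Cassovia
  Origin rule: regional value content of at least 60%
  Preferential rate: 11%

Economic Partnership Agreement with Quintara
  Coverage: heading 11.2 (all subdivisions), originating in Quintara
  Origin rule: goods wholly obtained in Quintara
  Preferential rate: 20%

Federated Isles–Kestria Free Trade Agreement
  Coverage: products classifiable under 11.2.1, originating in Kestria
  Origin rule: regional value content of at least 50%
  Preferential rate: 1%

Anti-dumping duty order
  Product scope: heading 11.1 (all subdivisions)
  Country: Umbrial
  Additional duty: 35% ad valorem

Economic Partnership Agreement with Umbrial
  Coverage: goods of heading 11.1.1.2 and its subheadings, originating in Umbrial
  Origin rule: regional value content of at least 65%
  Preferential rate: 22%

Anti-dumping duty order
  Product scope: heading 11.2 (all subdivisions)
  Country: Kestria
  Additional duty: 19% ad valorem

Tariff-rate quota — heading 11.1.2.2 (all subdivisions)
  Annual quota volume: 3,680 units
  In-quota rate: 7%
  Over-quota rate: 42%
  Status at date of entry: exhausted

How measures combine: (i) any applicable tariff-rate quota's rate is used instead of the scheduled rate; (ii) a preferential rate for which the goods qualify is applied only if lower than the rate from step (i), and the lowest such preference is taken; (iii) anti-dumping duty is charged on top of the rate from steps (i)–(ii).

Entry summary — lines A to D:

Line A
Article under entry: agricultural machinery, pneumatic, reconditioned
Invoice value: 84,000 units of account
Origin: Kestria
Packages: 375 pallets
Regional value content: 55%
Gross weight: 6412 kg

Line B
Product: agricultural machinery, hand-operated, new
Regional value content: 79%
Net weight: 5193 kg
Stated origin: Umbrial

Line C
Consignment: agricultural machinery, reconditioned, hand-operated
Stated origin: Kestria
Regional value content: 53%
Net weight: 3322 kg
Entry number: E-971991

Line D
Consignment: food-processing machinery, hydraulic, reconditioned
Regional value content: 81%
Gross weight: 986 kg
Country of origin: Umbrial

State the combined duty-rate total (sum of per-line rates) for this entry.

Line A: agricultural → 11.2; pneumatic → 11.2.1; reconditioned → 11.2.1.1. Scheduled 38%. Kestria agreement on 11.2.1: RVC ≥ 50% → 1% available; preferential 1%; anti-dumping (Kestria, 11.2): +19%; total 1% + 19% = 20%. → 20%.
Line B: agricultural → 11.2; hand-operated → 11.2.2; new → 11.2.2.2. Scheduled 37%. Umbrial agreement on 11.1.1.2: 11.2.2.2 not covered. → 37%.
Line C: agricultural → 11.2; hand-operated → 11.2.2; reconditioned → 11.2.2.1. Scheduled 33%. Kestria agreement on 11.2.1: 11.2.2.1 not covered; anti-dumping (Kestria, 11.2): +19%; total 33% + 19% = 52%. → 52%.
Line D: food-processing → 11.1; hydraulic → 11.1.2; reconditioned → 11.1.2.1. Scheduled 27%. Umbrial agreement on 11.1.1.2: 11.1.2.1 not covered; anti-dumping (Umbrial, 11.1): +35%; total 27% + 35% = 62%. → 62%.
Sum: 20% + 37% + 52% + 62% = 171%.

171%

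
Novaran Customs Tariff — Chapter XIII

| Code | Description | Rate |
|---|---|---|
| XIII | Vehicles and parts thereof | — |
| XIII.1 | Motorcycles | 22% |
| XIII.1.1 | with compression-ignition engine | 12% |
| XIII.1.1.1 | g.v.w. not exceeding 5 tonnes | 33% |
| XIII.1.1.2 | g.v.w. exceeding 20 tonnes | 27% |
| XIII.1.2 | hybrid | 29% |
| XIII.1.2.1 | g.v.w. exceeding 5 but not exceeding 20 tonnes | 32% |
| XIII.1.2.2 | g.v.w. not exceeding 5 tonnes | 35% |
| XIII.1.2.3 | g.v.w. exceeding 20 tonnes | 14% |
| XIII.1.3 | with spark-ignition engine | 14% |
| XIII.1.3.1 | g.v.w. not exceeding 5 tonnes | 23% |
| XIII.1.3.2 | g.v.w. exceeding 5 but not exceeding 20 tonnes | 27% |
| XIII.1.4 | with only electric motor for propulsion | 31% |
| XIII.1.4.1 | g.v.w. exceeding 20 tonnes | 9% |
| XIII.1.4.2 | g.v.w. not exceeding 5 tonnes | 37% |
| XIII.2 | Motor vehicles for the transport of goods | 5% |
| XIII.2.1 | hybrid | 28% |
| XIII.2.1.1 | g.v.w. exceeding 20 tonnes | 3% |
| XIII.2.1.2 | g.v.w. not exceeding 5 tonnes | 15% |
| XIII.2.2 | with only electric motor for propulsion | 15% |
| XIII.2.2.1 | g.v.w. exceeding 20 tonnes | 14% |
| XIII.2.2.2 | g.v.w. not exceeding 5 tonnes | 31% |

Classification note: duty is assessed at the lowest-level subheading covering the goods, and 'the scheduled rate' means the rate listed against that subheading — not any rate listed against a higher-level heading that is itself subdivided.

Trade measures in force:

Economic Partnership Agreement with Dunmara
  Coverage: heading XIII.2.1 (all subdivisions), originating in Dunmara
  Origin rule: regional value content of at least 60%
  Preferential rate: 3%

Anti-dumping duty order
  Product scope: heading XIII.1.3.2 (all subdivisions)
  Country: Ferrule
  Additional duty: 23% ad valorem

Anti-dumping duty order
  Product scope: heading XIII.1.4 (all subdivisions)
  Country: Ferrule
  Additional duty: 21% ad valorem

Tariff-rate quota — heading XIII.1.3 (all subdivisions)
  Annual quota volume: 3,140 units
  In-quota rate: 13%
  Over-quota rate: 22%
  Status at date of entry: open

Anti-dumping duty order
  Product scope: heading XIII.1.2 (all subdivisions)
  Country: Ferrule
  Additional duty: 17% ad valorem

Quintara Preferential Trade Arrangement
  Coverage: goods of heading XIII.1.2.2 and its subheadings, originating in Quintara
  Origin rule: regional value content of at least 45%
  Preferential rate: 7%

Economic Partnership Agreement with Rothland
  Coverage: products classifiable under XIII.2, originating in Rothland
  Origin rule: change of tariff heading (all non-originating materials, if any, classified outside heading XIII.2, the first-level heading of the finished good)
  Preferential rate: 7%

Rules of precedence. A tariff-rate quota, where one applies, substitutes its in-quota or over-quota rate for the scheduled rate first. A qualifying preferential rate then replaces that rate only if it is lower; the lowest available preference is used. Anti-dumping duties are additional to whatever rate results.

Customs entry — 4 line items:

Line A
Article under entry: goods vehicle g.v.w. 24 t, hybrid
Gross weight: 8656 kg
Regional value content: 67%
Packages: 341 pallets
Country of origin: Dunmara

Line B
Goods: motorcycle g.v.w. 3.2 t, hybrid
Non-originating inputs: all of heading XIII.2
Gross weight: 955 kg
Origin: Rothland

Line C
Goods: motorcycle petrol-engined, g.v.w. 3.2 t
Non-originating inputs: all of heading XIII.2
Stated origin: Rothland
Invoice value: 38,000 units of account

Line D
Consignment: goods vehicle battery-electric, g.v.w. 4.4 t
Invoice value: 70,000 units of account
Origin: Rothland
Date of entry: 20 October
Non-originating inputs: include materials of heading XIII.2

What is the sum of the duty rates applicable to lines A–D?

82%

Line A: goods vehicle → XIII.2; hybrid → XIII.2.1; g.v.w. 24 t → XIII.2.1.1. Scheduled 3%. Dunmara agreement on XIII.2.1: RVC ≥ 60% → 3% available; preference 3% not lower than 3% → no reduction. → 3%.
Line B: motorcycle → XIII.1; hybrid → XIII.1.2; g.v.w. 3.2 t → XIII.1.2.2. Scheduled 35%. Rothland agreement on XIII.2: XIII.1.2.2 not covered. → 35%.
Line C: motorcycle → XIII.1; petrol-engined → XIII.1.3; g.v.w. 3.2 t → XIII.1.3.1. Scheduled 23%. quota on XIII.1.3 open → in-quota 13%; Rothland agreement on XIII.2: XIII.1.3.1 not covered. → 13%.
Line D: goods vehicle → XIII.2; battery-electric → XIII.2.2; g.v.w. 4.4 t → XIII.2.2.2. Scheduled 31%. Rothland agreement on XIII.2: CTH not met. → 31%.
Sum: 3% + 35% + 13% + 31% = 82%.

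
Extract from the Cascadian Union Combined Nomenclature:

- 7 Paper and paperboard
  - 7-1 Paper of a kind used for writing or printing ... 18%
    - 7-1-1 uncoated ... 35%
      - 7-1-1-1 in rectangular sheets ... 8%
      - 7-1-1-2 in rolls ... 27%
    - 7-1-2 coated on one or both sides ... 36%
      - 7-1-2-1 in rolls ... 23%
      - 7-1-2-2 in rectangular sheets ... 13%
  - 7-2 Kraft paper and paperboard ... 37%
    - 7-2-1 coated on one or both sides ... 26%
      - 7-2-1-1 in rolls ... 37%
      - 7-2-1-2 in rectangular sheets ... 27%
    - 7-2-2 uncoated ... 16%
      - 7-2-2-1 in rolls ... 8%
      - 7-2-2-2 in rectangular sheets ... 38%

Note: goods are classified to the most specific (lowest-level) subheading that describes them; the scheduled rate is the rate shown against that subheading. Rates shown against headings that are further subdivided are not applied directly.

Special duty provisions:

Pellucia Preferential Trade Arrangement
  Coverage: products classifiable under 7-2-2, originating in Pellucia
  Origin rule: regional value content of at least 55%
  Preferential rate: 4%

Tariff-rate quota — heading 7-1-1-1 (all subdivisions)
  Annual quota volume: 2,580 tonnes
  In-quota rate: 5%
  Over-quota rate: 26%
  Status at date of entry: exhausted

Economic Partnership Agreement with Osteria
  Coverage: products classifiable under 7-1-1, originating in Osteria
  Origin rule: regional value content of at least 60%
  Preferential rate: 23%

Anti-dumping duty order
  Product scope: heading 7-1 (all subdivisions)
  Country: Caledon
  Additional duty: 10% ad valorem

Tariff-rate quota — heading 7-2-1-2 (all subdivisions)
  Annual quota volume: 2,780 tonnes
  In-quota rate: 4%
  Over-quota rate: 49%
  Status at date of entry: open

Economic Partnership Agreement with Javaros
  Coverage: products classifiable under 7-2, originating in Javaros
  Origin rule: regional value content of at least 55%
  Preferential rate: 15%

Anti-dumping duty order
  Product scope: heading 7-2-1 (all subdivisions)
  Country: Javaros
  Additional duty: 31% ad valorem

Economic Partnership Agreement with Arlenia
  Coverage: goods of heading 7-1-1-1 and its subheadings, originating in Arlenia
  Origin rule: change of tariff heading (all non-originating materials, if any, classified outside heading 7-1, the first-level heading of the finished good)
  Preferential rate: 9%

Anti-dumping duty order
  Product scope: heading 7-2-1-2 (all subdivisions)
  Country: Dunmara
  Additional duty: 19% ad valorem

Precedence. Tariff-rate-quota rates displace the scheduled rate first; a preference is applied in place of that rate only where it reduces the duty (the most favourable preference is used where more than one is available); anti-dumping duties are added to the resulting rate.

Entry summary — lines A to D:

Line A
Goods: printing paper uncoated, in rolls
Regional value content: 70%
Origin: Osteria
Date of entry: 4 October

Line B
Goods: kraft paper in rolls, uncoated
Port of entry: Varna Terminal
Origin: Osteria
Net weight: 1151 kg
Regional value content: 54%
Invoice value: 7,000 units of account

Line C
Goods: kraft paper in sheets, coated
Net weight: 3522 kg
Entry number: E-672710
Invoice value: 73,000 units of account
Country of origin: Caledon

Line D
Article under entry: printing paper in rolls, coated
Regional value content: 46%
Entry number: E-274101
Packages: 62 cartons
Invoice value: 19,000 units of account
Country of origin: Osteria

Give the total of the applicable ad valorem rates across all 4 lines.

58%

Line A: printing paper → 7-1; uncoated → 7-1-1; in rolls → 7-1-1-2. Scheduled 27%. Osteria agreement on 7-1-1: RVC ≥ 60% → 23% available; preferential 23%. → 23%.
Line B: kraft paper → 7-2; uncoated → 7-2-2; in rolls → 7-2-2-1. Scheduled 8%. Osteria agreement on 7-1-1: 7-2-2-1 not covered. → 8%.
Line C: kraft paper → 7-2; coated → 7-2-1; in sheets → 7-2-1-2. Scheduled 27%. quota on 7-2-1-2 open → in-quota 4%. → 4%.
Line D: printing paper → 7-1; coated → 7-1-2; in rolls → 7-1-2-1. Scheduled 23%. Osteria agreement on 7-1-1: 7-1-2-1 not covered. → 23%.
Sum: 23% + 8% + 4% + 23% = 58%.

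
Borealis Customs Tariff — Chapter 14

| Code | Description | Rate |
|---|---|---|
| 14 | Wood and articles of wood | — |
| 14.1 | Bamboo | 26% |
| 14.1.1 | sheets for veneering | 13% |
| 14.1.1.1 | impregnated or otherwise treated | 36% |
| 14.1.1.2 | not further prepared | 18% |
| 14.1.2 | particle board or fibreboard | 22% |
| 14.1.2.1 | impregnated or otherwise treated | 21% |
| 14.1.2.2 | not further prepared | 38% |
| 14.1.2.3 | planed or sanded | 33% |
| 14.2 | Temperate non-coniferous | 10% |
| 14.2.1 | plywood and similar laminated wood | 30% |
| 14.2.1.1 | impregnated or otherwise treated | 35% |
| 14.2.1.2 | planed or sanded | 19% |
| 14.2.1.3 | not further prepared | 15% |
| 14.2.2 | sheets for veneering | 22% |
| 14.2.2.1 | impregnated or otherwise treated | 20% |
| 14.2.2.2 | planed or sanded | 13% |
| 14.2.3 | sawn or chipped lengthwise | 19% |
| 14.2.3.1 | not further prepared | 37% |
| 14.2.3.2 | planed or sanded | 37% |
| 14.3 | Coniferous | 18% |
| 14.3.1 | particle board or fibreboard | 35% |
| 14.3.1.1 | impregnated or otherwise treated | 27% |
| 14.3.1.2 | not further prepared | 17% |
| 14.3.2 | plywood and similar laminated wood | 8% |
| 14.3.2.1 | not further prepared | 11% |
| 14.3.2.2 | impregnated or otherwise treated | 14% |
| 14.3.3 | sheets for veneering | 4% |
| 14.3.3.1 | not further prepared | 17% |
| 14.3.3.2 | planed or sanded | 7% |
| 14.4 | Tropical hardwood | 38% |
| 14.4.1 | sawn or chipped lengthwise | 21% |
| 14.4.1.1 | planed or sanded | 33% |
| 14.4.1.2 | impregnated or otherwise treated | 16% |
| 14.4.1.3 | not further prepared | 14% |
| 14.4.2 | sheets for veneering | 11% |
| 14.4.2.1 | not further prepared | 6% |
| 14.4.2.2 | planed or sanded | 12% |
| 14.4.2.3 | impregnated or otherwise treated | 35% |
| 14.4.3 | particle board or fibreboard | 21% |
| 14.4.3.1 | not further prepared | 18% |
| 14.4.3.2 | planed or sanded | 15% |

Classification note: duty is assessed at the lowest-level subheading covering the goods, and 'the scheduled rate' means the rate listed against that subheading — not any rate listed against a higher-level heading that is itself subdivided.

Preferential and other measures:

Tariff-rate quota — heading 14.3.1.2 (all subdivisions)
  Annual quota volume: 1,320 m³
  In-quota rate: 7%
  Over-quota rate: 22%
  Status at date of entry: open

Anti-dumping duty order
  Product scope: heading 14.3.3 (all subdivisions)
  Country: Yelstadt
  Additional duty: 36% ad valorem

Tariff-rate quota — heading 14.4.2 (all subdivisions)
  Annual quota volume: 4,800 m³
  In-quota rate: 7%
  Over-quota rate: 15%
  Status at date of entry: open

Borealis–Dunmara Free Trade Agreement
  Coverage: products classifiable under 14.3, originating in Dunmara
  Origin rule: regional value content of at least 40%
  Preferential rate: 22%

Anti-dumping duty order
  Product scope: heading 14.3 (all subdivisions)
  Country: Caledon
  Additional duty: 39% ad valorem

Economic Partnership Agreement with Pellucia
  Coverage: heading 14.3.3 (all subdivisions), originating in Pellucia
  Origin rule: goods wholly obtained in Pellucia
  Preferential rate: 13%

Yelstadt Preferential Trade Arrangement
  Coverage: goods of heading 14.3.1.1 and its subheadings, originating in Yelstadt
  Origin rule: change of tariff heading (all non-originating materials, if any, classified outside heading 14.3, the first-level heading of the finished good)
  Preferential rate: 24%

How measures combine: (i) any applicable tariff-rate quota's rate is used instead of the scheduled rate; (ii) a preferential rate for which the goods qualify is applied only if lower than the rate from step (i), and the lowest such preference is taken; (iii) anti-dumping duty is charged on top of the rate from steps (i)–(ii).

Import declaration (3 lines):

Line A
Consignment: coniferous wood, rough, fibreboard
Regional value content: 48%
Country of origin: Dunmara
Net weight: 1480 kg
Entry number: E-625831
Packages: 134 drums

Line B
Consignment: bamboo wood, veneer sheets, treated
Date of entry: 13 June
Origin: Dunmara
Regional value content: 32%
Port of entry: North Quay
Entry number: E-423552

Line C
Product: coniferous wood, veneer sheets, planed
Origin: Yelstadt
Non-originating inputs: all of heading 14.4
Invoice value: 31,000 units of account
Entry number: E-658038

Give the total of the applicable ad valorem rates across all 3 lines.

86%

Line A: coniferous → 14.3; fibreboard → 14.3.1; rough → 14.3.1.2. Scheduled 17%. quota on 14.3.1.2 open → in-quota 7%; Dunmara agreement on 14.3: RVC ≥ 40% → 22% available; preference 22% not lower than 7% → no reduction. → 7%.
Line B: bamboo → 14.1; veneer sheets → 14.1.1; treated → 14.1.1.1. Scheduled 36%. Dunmara agreement on 14.3: 14.1.1.1 not covered. → 36%.
Line C: coniferous → 14.3; veneer sheets → 14.3.3; planed → 14.3.3.2. Scheduled 7%. Yelstadt agreement on 14.3.1.1: 14.3.3.2 not covered; anti-dumping (Yelstadt, 14.3.3): +36%; total 7% + 36% = 43%. → 43%.
Sum: 7% + 36% + 43% = 86%.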